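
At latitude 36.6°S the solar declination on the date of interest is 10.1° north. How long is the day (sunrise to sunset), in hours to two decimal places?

10.99 hours

The sunset hour angle satisfies cos H_s = −tan φ tan δ = 0.1323, giving H_s = 82.40°.
Day length = 2 H_s / 15° h⁻¹ = 164.80° / 15 = 10.987 h.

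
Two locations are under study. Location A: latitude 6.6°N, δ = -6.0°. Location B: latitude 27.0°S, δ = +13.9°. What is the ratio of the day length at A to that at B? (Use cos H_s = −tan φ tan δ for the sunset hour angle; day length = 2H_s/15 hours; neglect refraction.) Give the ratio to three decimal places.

1.079

A: H_s = arccos(−tan 6.6° · tan -6.0°) = 89.30°, so 2H_s/15 = 11.9067 h.
B: H_s = arccos(−tan -27.0° · tan 13.9°) = 82.76°, so 2H_s/15 = 11.0347 h.
Ratio A/B = 11.9067 / 11.0347 = 1.0790.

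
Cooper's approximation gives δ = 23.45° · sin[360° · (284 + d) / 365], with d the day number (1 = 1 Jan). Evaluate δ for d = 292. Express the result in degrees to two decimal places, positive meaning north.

360 × (284 + 292) / 365 = 568.110°; sin(568.110°) = -0.4712.
δ = 23.45 × -0.4712 = -11.050° ≈ -11.05°.

-11.05°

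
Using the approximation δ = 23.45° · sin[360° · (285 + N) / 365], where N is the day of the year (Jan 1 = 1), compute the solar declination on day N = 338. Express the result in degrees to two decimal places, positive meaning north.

-22.59°

360 × (285 + 338) / 365 = 614.466°; sin(614.466°) = -0.9635.
δ = 23.45 × -0.9635 = -22.594° ≈ -22.59°.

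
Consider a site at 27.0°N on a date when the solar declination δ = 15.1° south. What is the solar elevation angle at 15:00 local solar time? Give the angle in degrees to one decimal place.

Hour angle H = 15° × (15 − 12) = 45.00°.
cos θ_z = sin(27.0°) sin(-15.1°) + cos(27.0°) cos(-15.1°) cos(45.00°) = -0.1183 + 0.6083 = 0.4900.
θ_z = arccos(0.4900) = 60.66°, so the elevation is 90° − 60.66° = 29.34°.

29.3°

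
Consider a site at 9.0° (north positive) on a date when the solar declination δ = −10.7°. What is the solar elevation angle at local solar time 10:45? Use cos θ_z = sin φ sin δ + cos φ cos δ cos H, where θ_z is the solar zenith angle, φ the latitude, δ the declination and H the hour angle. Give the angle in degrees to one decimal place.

Hour angle H = 15° × (10.75 − 12) = -18.75°.
With φ = 9.0°, δ = -10.7°, H = -18.75°: sin φ sin δ = -0.0290, cos φ cos δ cos H = 0.9190, so cos θ_z = 0.8900.
θ_z = arccos(0.8900) = 27.13°, so the elevation is 90° − 27.13° = 62.87°.

62.9°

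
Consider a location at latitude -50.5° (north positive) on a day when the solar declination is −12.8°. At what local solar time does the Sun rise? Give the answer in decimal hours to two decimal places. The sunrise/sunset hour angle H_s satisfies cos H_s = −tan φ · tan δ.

4.93 h

The sunset hour angle satisfies cos H_s = −tan φ tan δ = -0.2756, giving H_s = 106.00°.
Sunrise is at 12 − H_s/15 = 12 − 7.067 = 4.933 h local solar time.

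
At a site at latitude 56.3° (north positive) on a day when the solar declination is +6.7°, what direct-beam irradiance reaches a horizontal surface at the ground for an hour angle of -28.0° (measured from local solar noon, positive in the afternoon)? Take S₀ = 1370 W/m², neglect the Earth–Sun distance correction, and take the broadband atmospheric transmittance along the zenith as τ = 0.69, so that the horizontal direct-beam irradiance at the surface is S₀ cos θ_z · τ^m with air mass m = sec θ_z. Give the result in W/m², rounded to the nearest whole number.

cos θ_z = sin φ sin δ + cos φ cos δ cos H = (0.8320)(0.1167) + (0.5548)(0.9932)(0.8829) = 0.5836.
Air mass m = 1/cos θ_z = 1/0.5836 = 1.714; τ^m = 0.69^1.714 = 0.5294.
Surface direct beam = 1370 × 0.5836 × 0.5294 = 423.27 W/m².

423 W/m²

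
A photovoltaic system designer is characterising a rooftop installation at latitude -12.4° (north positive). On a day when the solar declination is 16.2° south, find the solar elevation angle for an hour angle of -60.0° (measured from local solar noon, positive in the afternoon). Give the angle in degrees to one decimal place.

With φ = -12.4°, δ = -16.2°, H = -60.00°: sin φ sin δ = 0.0599, cos φ cos δ cos H = 0.4689, so cos θ_z = 0.5288.
θ_z = arccos(0.5288) = 58.08°, so the elevation is 90° − 58.08° = 31.92°.

31.9°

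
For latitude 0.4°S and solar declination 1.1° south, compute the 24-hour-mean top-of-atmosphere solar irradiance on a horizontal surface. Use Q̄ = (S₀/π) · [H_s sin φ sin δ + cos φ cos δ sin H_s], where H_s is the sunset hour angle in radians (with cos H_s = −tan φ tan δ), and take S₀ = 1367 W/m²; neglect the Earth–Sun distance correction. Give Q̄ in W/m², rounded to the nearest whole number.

435 W/m²

The sunset hour angle satisfies cos H_s = −tan φ tan δ = -0.0001, giving H_s = 90.01°. In radians, H_s = 1.5710.
H_s sin φ sin δ = 1.5710 × -0.0070 × -0.0192 = 0.0002.
cos φ cos δ sin H_s = 1.0000 × 0.9998 × 1.0000 = 0.9998.
Q̄ = (1367/π) × (0.0002 + 0.9998) = 435.13 × 1.0000 = 435.13 W/m².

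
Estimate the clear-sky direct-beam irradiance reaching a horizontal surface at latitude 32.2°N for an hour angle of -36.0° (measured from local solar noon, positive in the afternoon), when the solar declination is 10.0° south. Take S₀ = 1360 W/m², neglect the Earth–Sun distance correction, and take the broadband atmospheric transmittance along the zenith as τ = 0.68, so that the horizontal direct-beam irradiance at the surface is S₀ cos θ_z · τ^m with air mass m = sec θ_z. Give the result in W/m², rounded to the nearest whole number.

With φ = 32.2°, δ = -10.0°, H = -36.00°: sin φ sin δ = -0.0925, cos φ cos δ cos H = 0.6742, so cos θ_z = 0.5817.
Air mass m = 1/cos θ_z = 1/0.5817 = 1.719; τ^m = 0.68^1.719 = 0.5153.
Surface direct beam = 1360 × 0.5817 × 0.5153 = 407.66 W/m².

408 W/m²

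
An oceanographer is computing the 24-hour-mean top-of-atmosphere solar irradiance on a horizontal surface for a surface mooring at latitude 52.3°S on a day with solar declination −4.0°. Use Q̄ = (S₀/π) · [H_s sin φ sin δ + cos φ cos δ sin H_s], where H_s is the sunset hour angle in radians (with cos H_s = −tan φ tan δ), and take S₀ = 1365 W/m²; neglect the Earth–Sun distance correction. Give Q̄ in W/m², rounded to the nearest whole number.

cos H_s = −tan(-52.3°) · tan(-4.0°) = -0.0905, so H_s = arccos(-0.0905) = 95.19°. In radians, H_s = 1.6614.
H_s sin φ sin δ = 1.6614 × -0.7912 × -0.0698 = 0.0918.
cos φ cos δ sin H_s = 0.6115 × 0.9976 × 0.9959 = 0.6075.
Q̄ = (1365/π) × (0.0918 + 0.6075) = 434.49 × 0.6993 = 303.84 W/m².

304 W/m²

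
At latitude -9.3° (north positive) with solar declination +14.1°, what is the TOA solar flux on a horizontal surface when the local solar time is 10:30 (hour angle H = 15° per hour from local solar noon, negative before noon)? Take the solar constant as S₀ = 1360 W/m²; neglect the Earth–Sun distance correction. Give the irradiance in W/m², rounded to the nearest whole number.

Hour angle H = 15° × (10.5 − 12) = -22.50°.
cos θ_z = sin φ sin δ + cos φ cos δ cos H = (-0.1616)(0.2436) + (0.9869)(0.9699)(0.9239) = 0.8450.
Top-of-atmosphere irradiance = S₀ cos θ_z = 1360 × 0.8450 = 1149.20 W/m².

1149 W/m²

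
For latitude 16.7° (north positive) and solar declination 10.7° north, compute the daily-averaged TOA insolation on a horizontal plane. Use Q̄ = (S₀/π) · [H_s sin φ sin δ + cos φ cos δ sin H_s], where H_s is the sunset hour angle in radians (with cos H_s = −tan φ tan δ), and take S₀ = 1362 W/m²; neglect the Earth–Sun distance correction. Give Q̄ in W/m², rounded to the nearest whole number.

The sunset hour angle satisfies cos H_s = −tan φ tan δ = -0.0567, giving H_s = 93.25°. In radians, H_s = 1.6275.
H_s sin φ sin δ = 1.6275 × 0.2874 × 0.1857 = 0.0869.
cos φ cos δ sin H_s = 0.9578 × 0.9826 × 0.9984 = 0.9396.
Q̄ = (1362/π) × (0.0869 + 0.9396) = 433.54 × 1.0265 = 445.03 W/m².

445 W/m²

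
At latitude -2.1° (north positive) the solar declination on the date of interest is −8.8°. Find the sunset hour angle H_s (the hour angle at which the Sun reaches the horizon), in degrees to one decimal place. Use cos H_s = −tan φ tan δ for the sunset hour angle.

90.3°

The sunset hour angle satisfies cos H_s = −tan φ tan δ = -0.0057, giving H_s = 90.33°.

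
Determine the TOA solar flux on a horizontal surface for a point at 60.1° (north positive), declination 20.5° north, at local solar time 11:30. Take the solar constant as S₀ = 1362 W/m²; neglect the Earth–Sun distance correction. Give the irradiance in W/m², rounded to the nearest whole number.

Hour angle H = 15° × (11.5 − 12) = -7.50°.
cos θ_z = sin φ sin δ + cos φ cos δ cos H = (0.8669)(0.3502) + (0.4985)(0.9367)(0.9914) = 0.7665.
Top-of-atmosphere irradiance = S₀ cos θ_z = 1362 × 0.7665 = 1043.97 W/m².

1044 W/m²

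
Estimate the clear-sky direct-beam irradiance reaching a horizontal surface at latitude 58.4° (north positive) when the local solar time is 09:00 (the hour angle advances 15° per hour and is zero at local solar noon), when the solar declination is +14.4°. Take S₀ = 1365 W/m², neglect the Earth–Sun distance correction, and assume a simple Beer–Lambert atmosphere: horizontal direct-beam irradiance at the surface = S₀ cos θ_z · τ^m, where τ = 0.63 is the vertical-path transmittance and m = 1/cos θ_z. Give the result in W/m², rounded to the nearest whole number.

Hour angle H = 15° × (9 − 12) = -45.00°.
cos θ_z = sin(58.4°) sin(14.4°) + cos(58.4°) cos(14.4°) cos(-45.00°) = 0.2118 + 0.3589 = 0.5707.
Air mass m = 1/cos θ_z = 1/0.5707 = 1.752; τ^m = 0.63^1.752 = 0.4451.
Surface direct beam = 1365 × 0.5707 × 0.4451 = 346.74 W/m².

347 W/m²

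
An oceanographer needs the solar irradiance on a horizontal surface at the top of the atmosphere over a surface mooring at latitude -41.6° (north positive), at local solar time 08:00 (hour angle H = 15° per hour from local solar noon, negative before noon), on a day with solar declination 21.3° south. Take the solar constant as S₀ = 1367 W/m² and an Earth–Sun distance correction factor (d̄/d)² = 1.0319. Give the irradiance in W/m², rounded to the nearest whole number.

832 W/m²

Hour angle H = 15° × (8 − 12) = -60.00°.
cos θ_z = sin φ sin δ + cos φ cos δ cos H = (-0.6639)(-0.3633) + (0.7478)(0.9317)(0.5000) = 0.5896.
Top-of-atmosphere irradiance = S₀ (d̄/d)² cos θ_z = 1367 × 1.0319 × 0.5896 = 831.69 W/m².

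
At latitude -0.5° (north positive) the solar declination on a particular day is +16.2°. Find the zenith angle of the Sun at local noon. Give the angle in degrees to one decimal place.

16.7°

At local solar noon the hour angle is zero, so the zenith angle is |φ − δ| = |-0.5° − (16.2°)| = 16.7°.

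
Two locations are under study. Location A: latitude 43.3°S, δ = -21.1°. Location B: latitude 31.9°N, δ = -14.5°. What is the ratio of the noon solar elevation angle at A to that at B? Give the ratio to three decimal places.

1.555

A: 90° − |-43.3 − (-21.1)| = 67.80°.
B: 90° − |31.9 − (-14.5)| = 43.60°.
Ratio A/B = 67.8000 / 43.6000 = 1.5550.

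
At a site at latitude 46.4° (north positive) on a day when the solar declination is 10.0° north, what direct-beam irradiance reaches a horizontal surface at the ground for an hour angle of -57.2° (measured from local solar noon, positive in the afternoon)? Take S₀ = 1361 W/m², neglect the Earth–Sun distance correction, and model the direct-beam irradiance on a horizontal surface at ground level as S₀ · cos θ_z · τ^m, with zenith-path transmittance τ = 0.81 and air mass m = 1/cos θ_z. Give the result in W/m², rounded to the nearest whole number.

438 W/m²

cos θ_z = sin(46.4°) sin(10.0°) + cos(46.4°) cos(10.0°) cos(-57.20°) = 0.1258 + 0.3679 = 0.4937.
Air mass m = 1/cos θ_z = 1/0.4937 = 2.026; τ^m = 0.81^2.026 = 0.6525.
Surface direct beam = 1361 × 0.4937 × 0.6525 = 438.43 W/m².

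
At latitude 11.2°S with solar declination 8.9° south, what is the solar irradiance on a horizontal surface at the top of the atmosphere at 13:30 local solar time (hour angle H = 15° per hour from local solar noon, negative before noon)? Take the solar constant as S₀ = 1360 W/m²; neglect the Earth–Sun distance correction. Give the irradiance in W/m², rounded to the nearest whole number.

Hour angle H = 15° × (13.5 − 12) = 22.50°.
cos θ_z = sin(-11.2°) sin(-8.9°) + cos(-11.2°) cos(-8.9°) cos(22.50°) = 0.0301 + 0.8954 = 0.9255.
Top-of-atmosphere irradiance = S₀ cos θ_z = 1360 × 0.9255 = 1258.68 W/m².

1259 W/m²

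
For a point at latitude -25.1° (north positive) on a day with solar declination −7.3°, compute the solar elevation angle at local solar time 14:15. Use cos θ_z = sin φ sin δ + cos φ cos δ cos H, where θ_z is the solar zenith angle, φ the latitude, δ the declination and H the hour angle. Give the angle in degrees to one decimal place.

Hour angle H = 15° × (14.25 − 12) = 33.75°.
cos θ_z = sin φ sin δ + cos φ cos δ cos H = (-0.4242)(-0.1271) + (0.9056)(0.9919)(0.8315) = 0.8008.
θ_z = arccos(0.8008) = 36.79°, so the elevation is 90° − 36.79° = 53.21°.

53.2°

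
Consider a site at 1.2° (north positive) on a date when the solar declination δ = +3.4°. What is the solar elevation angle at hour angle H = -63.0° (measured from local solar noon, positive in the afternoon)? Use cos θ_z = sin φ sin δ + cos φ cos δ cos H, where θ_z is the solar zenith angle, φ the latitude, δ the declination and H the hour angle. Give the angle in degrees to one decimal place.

cos θ_z = sin φ sin δ + cos φ cos δ cos H = (0.0209)(0.0593) + (0.9998)(0.9982)(0.4540) = 0.4543.
θ_z = arccos(0.4543) = 62.98°, so the elevation is 90° − 62.98° = 27.02°.

27.0°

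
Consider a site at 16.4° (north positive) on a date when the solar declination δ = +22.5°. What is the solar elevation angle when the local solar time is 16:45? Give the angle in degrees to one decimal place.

Hour angle H = 15° × (16.75 − 12) = 71.25°.
With φ = 16.4°, δ = 22.5°, H = 71.25°: sin φ sin δ = 0.1080, cos φ cos δ cos H = 0.2849, so cos θ_z = 0.3929.
θ_z = arccos(0.3929) = 66.86°, so the elevation is 90° − 66.86° = 23.14°.

23.1°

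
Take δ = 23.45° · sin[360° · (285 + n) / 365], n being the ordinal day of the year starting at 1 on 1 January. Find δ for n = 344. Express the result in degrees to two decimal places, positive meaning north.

-23.12°

360 × (285 + 344) / 365 = 620.384°; sin(620.384°) = -0.9859.
δ = 23.45 × -0.9859 = -23.119° ≈ -23.12°.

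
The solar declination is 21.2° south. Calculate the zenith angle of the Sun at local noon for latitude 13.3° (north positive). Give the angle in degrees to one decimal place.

At local solar noon the hour angle is zero, so the zenith angle is |φ − δ| = |13.3° − (-21.2°)| = 34.5°.

34.5°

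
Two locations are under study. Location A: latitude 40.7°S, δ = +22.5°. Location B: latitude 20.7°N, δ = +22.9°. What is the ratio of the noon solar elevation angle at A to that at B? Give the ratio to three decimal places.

0.305

A: 90° − |-40.7 − (22.5)| = 26.80°.
B: 90° − |20.7 − (22.9)| = 87.80°.
Ratio A/B = 26.8000 / 87.8000 = 0.3052.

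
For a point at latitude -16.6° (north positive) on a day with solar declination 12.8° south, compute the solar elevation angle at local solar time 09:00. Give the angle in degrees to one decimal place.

Hour angle H = 15° × (9 − 12) = -45.00°.
With φ = -16.6°, δ = -12.8°, H = -45.00°: sin φ sin δ = 0.0633, cos φ cos δ cos H = 0.6608, so cos θ_z = 0.7241.
θ_z = arccos(0.7241) = 43.61°, so the elevation is 90° − 43.61° = 46.39°.

46.4°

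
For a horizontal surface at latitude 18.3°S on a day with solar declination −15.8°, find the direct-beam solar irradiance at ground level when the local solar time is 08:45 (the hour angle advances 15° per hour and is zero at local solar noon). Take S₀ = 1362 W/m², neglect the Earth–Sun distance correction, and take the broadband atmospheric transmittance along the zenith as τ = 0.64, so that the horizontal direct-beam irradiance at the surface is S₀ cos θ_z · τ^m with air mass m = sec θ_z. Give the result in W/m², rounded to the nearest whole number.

Hour angle H = 15° × (8.75 − 12) = -48.75°.
cos θ_z = sin φ sin δ + cos φ cos δ cos H = (-0.3140)(-0.2723) + (0.9494)(0.9622)(0.6593) = 0.6878.
Air mass m = 1/cos θ_z = 1/0.6878 = 1.454; τ^m = 0.64^1.454 = 0.5226.
Surface direct beam = 1362 × 0.6878 × 0.5226 = 489.56 W/m².

490 W/m²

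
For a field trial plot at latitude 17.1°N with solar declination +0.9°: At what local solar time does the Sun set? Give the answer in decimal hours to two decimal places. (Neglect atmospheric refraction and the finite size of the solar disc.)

cos H_s = −tan(17.1°) · tan(0.9°) = -0.0048, so H_s = arccos(-0.0048) = 90.28°.
Sunset is at 12 + H_s/15 = 12 + 6.019 = 18.019 h local solar time.

18.02 h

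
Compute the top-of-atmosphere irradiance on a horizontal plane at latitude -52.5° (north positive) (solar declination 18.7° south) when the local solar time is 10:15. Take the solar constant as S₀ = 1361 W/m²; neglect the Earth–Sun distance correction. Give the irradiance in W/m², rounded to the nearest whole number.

1050 W/m²

Hour angle H = 15° × (10.25 − 12) = -26.25°.
cos θ_z = sin(-52.5°) sin(-18.7°) + cos(-52.5°) cos(-18.7°) cos(-26.25°) = 0.2544 + 0.5172 = 0.7716.
Top-of-atmosphere irradiance = S₀ cos θ_z = 1361 × 0.7716 = 1050.15 W/m².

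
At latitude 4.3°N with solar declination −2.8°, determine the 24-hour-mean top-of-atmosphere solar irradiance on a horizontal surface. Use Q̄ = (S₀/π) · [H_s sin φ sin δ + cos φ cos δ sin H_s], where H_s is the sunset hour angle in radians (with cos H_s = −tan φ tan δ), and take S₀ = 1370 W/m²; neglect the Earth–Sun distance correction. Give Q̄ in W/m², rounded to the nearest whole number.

−tan φ tan δ = −(0.0752)(-0.0489) = 0.0037; H_s = arccos(0.0037) = 89.79°. In radians, H_s = 1.5671.
H_s sin φ sin δ = 1.5671 × 0.0750 × -0.0488 = -0.0057.
cos φ cos δ sin H_s = 0.9972 × 0.9988 × 1.0000 = 0.9960.
Q̄ = (1370/π) × (-0.0057 + 0.9960) = 436.08 × 0.9903 = 431.85 W/m².

432 W/m²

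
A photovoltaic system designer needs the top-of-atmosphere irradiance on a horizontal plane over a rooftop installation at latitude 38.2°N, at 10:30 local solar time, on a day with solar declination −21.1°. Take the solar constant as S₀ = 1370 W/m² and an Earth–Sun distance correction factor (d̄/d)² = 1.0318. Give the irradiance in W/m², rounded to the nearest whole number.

Hour angle H = 15° × (10.5 − 12) = -22.50°.
With φ = 38.2°, δ = -21.1°, H = -22.50°: sin φ sin δ = -0.2226, cos φ cos δ cos H = 0.6774, so cos θ_z = 0.4548.
Top-of-atmosphere irradiance = S₀ (d̄/d)² cos θ_z = 1370 × 1.0318 × 0.4548 = 642.89 W/m².

643 W/m²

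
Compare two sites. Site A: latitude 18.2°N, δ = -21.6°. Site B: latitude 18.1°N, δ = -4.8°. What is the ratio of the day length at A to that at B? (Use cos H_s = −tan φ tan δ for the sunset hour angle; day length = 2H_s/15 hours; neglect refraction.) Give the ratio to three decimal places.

A: H_s = arccos(−tan 18.2° · tan -21.6°) = 82.52°, so 2H_s/15 = 11.0027 h.
B: H_s = arccos(−tan 18.1° · tan -4.8°) = 88.43°, so 2H_s/15 = 11.7907 h.
Ratio A/B = 11.0027 / 11.7907 = 0.9332.

0.933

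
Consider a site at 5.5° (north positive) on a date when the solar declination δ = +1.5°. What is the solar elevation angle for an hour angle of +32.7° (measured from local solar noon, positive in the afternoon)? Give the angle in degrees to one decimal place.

57.1°

cos θ_z = sin(5.5°) sin(1.5°) + cos(5.5°) cos(1.5°) cos(32.70°) = 0.0025 + 0.8373 = 0.8398.
θ_z = arccos(0.8398) = 32.88°, so the elevation is 90° − 32.88° = 57.12°.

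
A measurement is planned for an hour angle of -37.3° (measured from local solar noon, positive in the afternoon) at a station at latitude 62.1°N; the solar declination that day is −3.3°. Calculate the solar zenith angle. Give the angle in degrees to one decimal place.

cos θ_z = sin(62.1°) sin(-3.3°) + cos(62.1°) cos(-3.3°) cos(-37.30°) = -0.0509 + 0.3716 = 0.3207.
θ_z = arccos(0.3207) = 71.29°.

71.3°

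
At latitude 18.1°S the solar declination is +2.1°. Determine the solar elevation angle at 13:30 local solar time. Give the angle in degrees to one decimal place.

Hour angle H = 15° × (13.5 − 12) = 22.50°.
With φ = -18.1°, δ = 2.1°, H = 22.50°: sin φ sin δ = -0.0114, cos φ cos δ cos H = 0.8776, so cos θ_z = 0.8662.
θ_z = arccos(0.8662) = 29.98°, so the elevation is 90° − 29.98° = 60.02°.

60.0°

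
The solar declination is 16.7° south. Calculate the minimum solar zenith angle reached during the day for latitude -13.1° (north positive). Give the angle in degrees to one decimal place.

3.6°

At local solar noon the hour angle is zero, so the zenith angle is |φ − δ| = |-13.1° − (-16.7°)| = 3.6°.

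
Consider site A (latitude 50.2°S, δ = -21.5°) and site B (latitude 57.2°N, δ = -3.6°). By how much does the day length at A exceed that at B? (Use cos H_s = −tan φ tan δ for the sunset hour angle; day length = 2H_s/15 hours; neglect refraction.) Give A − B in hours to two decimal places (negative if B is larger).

+4.51 h

A: H_s = arccos(−tan -50.2° · tan -21.5°) = 118.22°, so 2H_s/15 = 15.7627 h.
B: H_s = arccos(−tan 57.2° · tan -3.6°) = 84.40°, so 2H_s/15 = 11.2533 h.
A − B = 15.7627 − 11.2533 = 4.5094 h.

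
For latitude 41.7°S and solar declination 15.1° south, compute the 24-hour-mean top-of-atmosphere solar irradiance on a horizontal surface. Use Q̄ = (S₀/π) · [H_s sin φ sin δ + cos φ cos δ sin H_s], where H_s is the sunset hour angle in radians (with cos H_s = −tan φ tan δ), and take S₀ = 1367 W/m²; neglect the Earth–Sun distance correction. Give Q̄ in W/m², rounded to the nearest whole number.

−tan φ tan δ = −(-0.8910)(-0.2698) = -0.2404; H_s = arccos(-0.2404) = 103.91°. In radians, H_s = 1.8136.
H_s sin φ sin δ = 1.8136 × -0.6652 × -0.2605 = 0.3143.
cos φ cos δ sin H_s = 0.7466 × 0.9655 × 0.9707 = 0.6997.
Q̄ = (1367/π) × (0.3143 + 0.6997) = 435.13 × 1.0140 = 441.22 W/m².

441 W/m²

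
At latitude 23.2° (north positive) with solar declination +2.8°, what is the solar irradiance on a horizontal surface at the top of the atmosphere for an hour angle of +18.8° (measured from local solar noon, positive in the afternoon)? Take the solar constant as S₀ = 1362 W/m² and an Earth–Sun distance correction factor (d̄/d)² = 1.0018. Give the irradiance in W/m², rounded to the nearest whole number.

1212 W/m²

cos θ_z = sin(23.2°) sin(2.8°) + cos(23.2°) cos(2.8°) cos(18.80°) = 0.0192 + 0.8691 = 0.8883.
Top-of-atmosphere irradiance = S₀ (d̄/d)² cos θ_z = 1362 × 1.0018 × 0.8883 = 1212.04 W/m².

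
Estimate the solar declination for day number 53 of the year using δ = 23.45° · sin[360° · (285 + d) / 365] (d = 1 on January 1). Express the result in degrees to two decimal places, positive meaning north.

-10.51°

360 × (285 + 53) / 365 = 333.370°; sin(333.370°) = -0.4482.
δ = 23.45 × -0.4482 = -10.510° ≈ -10.51°.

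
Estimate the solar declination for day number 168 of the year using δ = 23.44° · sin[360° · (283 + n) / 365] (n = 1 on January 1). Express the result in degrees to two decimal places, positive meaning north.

360 × (283 + 168) / 365 = 444.822°; sin(444.822°) = 0.9959.
δ = 23.44 × 0.9959 = 23.344° ≈ +23.34°.

+23.34°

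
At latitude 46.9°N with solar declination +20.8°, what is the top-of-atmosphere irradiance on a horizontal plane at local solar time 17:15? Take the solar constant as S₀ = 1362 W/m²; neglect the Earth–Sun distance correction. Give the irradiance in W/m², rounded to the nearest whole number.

Hour angle H = 15° × (17.25 − 12) = 78.75°.
cos θ_z = sin φ sin δ + cos φ cos δ cos H = (0.7302)(0.3551) + (0.6833)(0.9348)(0.1951) = 0.3839.
Top-of-atmosphere irradiance = S₀ cos θ_z = 1362 × 0.3839 = 522.87 W/m².

523 W/m²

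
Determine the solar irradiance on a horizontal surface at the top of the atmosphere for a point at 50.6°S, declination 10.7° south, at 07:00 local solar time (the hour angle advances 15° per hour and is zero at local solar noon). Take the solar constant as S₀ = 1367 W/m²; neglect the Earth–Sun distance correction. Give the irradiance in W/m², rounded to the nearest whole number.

417 W/m²

Hour angle H = 15° × (7 − 12) = -75.00°.
cos θ_z = sin φ sin δ + cos φ cos δ cos H = (-0.7727)(-0.1857) + (0.6347)(0.9826)(0.2588) = 0.3049.
Top-of-atmosphere irradiance = S₀ cos θ_z = 1367 × 0.3049 = 416.80 W/m².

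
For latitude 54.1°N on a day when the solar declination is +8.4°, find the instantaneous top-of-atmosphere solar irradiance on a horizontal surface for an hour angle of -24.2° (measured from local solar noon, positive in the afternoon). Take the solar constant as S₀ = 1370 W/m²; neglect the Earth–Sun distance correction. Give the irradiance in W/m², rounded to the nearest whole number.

887 W/m²

cos θ_z = sin(54.1°) sin(8.4°) + cos(54.1°) cos(8.4°) cos(-24.20°) = 0.1183 + 0.5291 = 0.6474.
Top-of-atmosphere irradiance = S₀ cos θ_z = 1370 × 0.6474 = 886.94 W/m².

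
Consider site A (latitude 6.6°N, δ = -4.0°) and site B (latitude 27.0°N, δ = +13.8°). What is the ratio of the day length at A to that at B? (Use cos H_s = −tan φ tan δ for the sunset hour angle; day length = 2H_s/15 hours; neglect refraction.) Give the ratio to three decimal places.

0.921

A: H_s = arccos(−tan 6.6° · tan -4.0°) = 89.54°, so 2H_s/15 = 11.9387 h.
B: H_s = arccos(−tan 27.0° · tan 13.8°) = 97.19°, so 2H_s/15 = 12.9587 h.
Ratio A/B = 11.9387 / 12.9587 = 0.9213.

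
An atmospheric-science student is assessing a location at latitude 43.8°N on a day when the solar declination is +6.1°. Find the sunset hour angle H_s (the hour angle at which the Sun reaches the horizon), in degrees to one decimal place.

95.9°

The sunset hour angle satisfies cos H_s = −tan φ tan δ = -0.1025, giving H_s = 95.88°.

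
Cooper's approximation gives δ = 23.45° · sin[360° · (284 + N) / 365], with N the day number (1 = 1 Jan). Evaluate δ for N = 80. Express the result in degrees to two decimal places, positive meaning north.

360 × (284 + 80) / 365 = 359.014°; sin(359.014°) = -0.0172.
δ = 23.45 × -0.0172 = -0.403° ≈ -0.40°.

-0.40°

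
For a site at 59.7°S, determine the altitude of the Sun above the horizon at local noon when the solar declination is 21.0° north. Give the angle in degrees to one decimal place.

9.3°

At local solar noon the hour angle is zero, so the elevation is 90° − |φ − δ| = 90° − |-59.7° − (21.0°)| = 90° − 80.7° = 9.3°.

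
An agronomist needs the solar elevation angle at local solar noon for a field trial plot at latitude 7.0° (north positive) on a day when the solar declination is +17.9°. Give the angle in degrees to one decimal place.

79.1°

At local solar noon the hour angle is zero, so the elevation is 90° − |φ − δ| = 90° − |7.0° − (17.9°)| = 90° − 10.9° = 79.1°.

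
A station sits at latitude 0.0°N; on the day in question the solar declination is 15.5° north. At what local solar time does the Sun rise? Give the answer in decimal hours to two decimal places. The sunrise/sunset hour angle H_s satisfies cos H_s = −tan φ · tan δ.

−tan φ tan δ = −(0.0000)(0.2773) = 0.0000; H_s = arccos(0.0000) = 90.00°.
Sunrise is at 12 − H_s/15 = 12 − 6.000 = 6.000 h local solar time.

6.00 h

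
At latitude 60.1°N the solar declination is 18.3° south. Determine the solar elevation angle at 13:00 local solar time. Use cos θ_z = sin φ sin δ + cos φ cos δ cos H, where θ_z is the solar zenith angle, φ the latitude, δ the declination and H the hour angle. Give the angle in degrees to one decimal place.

10.7°

Hour angle H = 15° × (13 − 12) = 15.00°.
With φ = 60.1°, δ = -18.3°, H = 15.00°: sin φ sin δ = -0.2722, cos φ cos δ cos H = 0.4572, so cos θ_z = 0.1850.
θ_z = arccos(0.1850) = 79.34°, so the elevation is 90° − 79.34° = 10.66°.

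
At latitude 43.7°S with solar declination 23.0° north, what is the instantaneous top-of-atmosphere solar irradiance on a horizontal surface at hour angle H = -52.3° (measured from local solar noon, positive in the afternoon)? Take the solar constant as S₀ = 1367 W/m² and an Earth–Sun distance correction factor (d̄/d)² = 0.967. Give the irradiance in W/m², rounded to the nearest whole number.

With φ = -43.7°, δ = 23.0°, H = -52.30°: sin φ sin δ = -0.2699, cos φ cos δ cos H = 0.4070, so cos θ_z = 0.1371.
Top-of-atmosphere irradiance = S₀ (d̄/d)² cos θ_z = 1367 × 0.967 × 0.1371 = 181.23 W/m².

181 W/m²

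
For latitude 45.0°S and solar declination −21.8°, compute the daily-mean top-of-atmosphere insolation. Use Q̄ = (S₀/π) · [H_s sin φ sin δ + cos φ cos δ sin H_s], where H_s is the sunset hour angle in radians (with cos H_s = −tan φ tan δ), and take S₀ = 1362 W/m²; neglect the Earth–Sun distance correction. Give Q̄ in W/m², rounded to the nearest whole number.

487 W/m²

−tan φ tan δ = −(-1.0000)(-0.4000) = -0.4000; H_s = arccos(-0.4000) = 113.58°. In radians, H_s = 1.9823.
H_s sin φ sin δ = 1.9823 × -0.7071 × -0.3714 = 0.5206.
cos φ cos δ sin H_s = 0.7071 × 0.9285 × 0.9165 = 0.6017.
Q̄ = (1362/π) × (0.5206 + 0.6017) = 433.54 × 1.1223 = 486.56 W/m².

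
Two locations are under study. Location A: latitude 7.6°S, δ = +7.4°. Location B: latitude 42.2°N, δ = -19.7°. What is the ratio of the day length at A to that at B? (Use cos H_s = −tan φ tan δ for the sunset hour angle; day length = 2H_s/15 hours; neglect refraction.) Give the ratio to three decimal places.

1.253

A: H_s = arccos(−tan -7.6° · tan 7.4°) = 89.01°, so 2H_s/15 = 11.8680 h.
B: H_s = arccos(−tan 42.2° · tan -19.7°) = 71.05°, so 2H_s/15 = 9.4733 h.
Ratio A/B = 11.8680 / 9.4733 = 1.2528.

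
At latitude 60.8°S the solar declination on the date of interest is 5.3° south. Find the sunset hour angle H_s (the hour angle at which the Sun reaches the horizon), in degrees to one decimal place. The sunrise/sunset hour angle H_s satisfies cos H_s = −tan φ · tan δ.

The sunset hour angle satisfies cos H_s = −tan φ tan δ = -0.1660, giving H_s = 99.56°.

99.6°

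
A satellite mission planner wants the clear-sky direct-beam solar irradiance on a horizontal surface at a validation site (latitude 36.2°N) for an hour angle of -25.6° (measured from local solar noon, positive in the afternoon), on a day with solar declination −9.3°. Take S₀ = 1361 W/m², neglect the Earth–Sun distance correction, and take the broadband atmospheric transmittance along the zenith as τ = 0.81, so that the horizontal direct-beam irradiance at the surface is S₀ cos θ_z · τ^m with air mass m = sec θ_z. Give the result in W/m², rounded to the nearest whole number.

604 W/m²

cos θ_z = sin φ sin δ + cos φ cos δ cos H = (0.5906)(-0.1616) + (0.8070)(0.9869)(0.9018) = 0.6228.
Air mass m = 1/cos θ_z = 1/0.6228 = 1.606; τ^m = 0.81^1.606 = 0.7129.
Surface direct beam = 1361 × 0.6228 × 0.7129 = 604.28 W/m².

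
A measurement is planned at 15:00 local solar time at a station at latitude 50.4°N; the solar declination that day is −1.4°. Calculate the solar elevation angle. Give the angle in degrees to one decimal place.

Hour angle H = 15° × (15 − 12) = 45.00°.
cos θ_z = sin φ sin δ + cos φ cos δ cos H = (0.7705)(-0.0244) + (0.6374)(0.9997)(0.7071) = 0.4318.
θ_z = arccos(0.4318) = 64.42°, so the elevation is 90° − 64.42° = 25.58°.

25.6°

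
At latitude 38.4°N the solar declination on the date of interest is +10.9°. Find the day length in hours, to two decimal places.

13.17 hours

cos H_s = −tan(38.4°) · tan(10.9°) = -0.1526, so H_s = arccos(-0.1526) = 98.78°.
Day length = 2 H_s / 15° h⁻¹ = 197.56° / 15 = 13.171 h.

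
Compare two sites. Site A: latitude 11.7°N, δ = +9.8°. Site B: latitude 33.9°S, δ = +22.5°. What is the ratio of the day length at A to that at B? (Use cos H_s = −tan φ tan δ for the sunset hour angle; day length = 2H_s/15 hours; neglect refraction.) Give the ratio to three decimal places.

1.247

A: H_s = arccos(−tan 11.7° · tan 9.8°) = 92.05°, so 2H_s/15 = 12.2733 h.
B: H_s = arccos(−tan -33.9° · tan 22.5°) = 73.84°, so 2H_s/15 = 9.8453 h.
Ratio A/B = 12.2733 / 9.8453 = 1.2466.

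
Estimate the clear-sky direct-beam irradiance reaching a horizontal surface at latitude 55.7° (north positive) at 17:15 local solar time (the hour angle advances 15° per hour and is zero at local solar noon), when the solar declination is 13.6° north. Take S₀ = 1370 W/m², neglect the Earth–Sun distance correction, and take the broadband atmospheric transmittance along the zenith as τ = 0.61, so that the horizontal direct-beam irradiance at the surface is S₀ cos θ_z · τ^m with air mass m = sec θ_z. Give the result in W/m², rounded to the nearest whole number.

80 W/m²

Hour angle H = 15° × (17.25 − 12) = 78.75°.
cos θ_z = sin φ sin δ + cos φ cos δ cos H = (0.8261)(0.2351) + (0.5635)(0.9720)(0.1951) = 0.3011.
Air mass m = 1/cos θ_z = 1/0.3011 = 3.321; τ^m = 0.61^3.321 = 0.1937.
Surface direct beam = 1370 × 0.3011 × 0.1937 = 79.90 W/m².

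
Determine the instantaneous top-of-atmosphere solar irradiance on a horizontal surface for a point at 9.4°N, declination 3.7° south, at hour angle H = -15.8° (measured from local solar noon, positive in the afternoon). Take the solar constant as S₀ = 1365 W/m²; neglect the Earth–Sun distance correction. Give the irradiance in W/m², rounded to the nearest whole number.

cos θ_z = sin(9.4°) sin(-3.7°) + cos(9.4°) cos(-3.7°) cos(-15.80°) = -0.0105 + 0.9473 = 0.9368.
Top-of-atmosphere irradiance = S₀ cos θ_z = 1365 × 0.9368 = 1278.73 W/m².

1279 W/m²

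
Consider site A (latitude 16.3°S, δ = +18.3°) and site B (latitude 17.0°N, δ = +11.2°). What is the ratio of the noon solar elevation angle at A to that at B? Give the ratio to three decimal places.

A: 90° − |-16.3 − (18.3)| = 55.40°.
B: 90° − |17.0 − (11.2)| = 84.20°.
Ratio A/B = 55.4000 / 84.2000 = 0.6580.

0.658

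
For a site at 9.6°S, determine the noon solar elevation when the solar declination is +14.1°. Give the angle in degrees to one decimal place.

At local solar noon the hour angle is zero, so the elevation is 90° − |φ − δ| = 90° − |-9.6° − (14.1°)| = 90° − 23.7° = 66.3°.

66.3°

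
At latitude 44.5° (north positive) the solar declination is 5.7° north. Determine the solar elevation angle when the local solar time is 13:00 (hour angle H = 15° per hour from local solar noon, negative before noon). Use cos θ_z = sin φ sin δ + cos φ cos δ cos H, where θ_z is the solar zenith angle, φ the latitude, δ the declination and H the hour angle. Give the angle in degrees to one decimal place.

49.0°

Hour angle H = 15° × (13 − 12) = 15.00°.
cos θ_z = sin φ sin δ + cos φ cos δ cos H = (0.7009)(0.0993) + (0.7133)(0.9951)(0.9659) = 0.7552.
θ_z = arccos(0.7552) = 40.96°, so the elevation is 90° − 40.96° = 49.04°.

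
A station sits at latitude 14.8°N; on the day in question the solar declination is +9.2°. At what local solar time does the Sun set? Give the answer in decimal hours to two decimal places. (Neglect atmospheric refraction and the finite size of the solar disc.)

18.16 h

The sunset hour angle satisfies cos H_s = −tan φ tan δ = -0.0428, giving H_s = 92.45°.
Sunset is at 12 + H_s/15 = 12 + 6.163 = 18.163 h local solar time.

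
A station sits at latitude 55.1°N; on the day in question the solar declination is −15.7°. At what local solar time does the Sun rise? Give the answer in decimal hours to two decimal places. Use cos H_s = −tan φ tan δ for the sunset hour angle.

The sunset hour angle satisfies cos H_s = −tan φ tan δ = 0.4029, giving H_s = 66.24°.
Sunrise is at 12 − H_s/15 = 12 − 4.416 = 7.584 h local solar time.

7.58 h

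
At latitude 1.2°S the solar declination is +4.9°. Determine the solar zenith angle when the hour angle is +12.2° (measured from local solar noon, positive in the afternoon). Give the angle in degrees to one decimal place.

13.6°

cos θ_z = sin(-1.2°) sin(4.9°) + cos(-1.2°) cos(4.9°) cos(12.20°) = -0.0018 + 0.9736 = 0.9718.
θ_z = arccos(0.9718) = 13.64°.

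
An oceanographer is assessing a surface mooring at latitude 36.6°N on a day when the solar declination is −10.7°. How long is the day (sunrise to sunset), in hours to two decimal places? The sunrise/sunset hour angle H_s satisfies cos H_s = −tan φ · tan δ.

−tan φ tan δ = −(0.7427)(-0.1890) = 0.1404; H_s = arccos(0.1404) = 81.93°.
Day length = 2 H_s / 15° h⁻¹ = 163.86° / 15 = 10.924 h.

10.92 hours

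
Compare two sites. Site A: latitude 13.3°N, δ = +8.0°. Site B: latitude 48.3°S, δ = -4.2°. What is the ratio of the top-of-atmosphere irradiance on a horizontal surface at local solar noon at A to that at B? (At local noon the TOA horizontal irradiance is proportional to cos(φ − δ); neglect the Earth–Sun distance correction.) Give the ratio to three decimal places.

1.387

A: cos θ_z = cos(13.3° − (8.0°)) = 0.9957.
B: cos θ_z = cos(-48.3° − (-4.2°)) = 0.7181.
Ratio A/B = 0.9957 / 0.7181 = 1.3866.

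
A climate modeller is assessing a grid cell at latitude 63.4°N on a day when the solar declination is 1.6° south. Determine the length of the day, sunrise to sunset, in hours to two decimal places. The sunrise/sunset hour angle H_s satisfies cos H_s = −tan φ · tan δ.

cos H_s = −tan(63.4°) · tan(-1.6°) = 0.0558, so H_s = arccos(0.0558) = 86.80°.
Day length = 2 H_s / 15° h⁻¹ = 173.60° / 15 = 11.573 h.

11.57 hours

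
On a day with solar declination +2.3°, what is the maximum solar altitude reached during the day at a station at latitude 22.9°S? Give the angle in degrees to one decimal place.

64.8°

At local solar noon the hour angle is zero, so the elevation is 90° − |φ − δ| = 90° − |-22.9° − (2.3°)| = 90° − 25.2° = 64.8°.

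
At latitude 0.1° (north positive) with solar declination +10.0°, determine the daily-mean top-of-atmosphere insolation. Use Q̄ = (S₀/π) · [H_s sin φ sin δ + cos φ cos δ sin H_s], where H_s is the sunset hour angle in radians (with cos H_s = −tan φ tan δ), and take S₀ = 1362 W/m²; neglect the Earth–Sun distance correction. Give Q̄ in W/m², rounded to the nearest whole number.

427 W/m²

The sunset hour angle satisfies cos H_s = −tan φ tan δ = -0.0003, giving H_s = 90.02°. In radians, H_s = 1.5711.
H_s sin φ sin δ = 1.5711 × 0.0017 × 0.1736 = 0.0005.
cos φ cos δ sin H_s = 1.0000 × 0.9848 × 1.0000 = 0.9848.
Q̄ = (1362/π) × (0.0005 + 0.9848) = 433.54 × 0.9853 = 427.17 W/m².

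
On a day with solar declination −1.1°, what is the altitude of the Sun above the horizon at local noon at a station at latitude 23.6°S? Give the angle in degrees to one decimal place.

At local solar noon the hour angle is zero, so the elevation is 90° − |φ − δ| = 90° − |-23.6° − (-1.1°)| = 90° − 22.5° = 67.5°.

67.5°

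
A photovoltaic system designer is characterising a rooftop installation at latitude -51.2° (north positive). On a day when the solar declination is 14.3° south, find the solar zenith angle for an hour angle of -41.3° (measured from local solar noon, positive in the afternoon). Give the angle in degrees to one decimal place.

cos θ_z = sin φ sin δ + cos φ cos δ cos H = (-0.7793)(-0.2470) + (0.6266)(0.9690)(0.7513) = 0.6487.
θ_z = arccos(0.6487) = 49.56°.

49.6°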